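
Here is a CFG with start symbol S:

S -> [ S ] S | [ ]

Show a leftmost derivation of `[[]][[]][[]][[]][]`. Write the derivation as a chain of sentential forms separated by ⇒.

S ⇒ [S]S   [S -> [ S ] S]
[S]S ⇒ [[]]S   [S -> [ ]]
[[]]S ⇒ [[]][S]S   [S -> [ S ] S]
[[]][S]S ⇒ [[]][[]]S   [S -> [ ]]
[[]][[]]S ⇒ [[]][[]][S]S   [S -> [ S ] S]
[[]][[]][S]S ⇒ [[]][[]][[]]S   [S -> [ ]]
[[]][[]][[]]S ⇒ [[]][[]][[]][S]S   [S -> [ S ] S]
[[]][[]][[]][S]S ⇒ [[]][[]][[]][[]]S   [S -> [ ]]
[[]][[]][[]][[]]S ⇒ [[]][[]][[]][[]][]   [S -> [ ]]

S ⇒ [S]S ⇒ [[]]S ⇒ [[]][S]S ⇒ [[]][[]]S ⇒ [[]][[]][S]S ⇒ [[]][[]][[]]S ⇒ [[]][[]][[]][S]S ⇒ [[]][[]][[]][[]]S ⇒ [[]][[]][[]][[]][]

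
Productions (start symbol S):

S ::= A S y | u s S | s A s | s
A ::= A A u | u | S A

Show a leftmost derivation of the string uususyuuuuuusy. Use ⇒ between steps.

S ⇒ ASy ⇒ AAuSy ⇒ AAuAuSy ⇒ uAuAuSy ⇒ uAAuuAuSy ⇒ uSAAuuAuSy ⇒ uusSAAuuAuSy ⇒ uusASyAAuuAuSy ⇒ uusuSyAAuuAuSy ⇒ uususyAAuuAuSy ⇒ uususyuAuuAuSy ⇒ uususyuuuuAuSy ⇒ uususyuuuuuuSy ⇒ uususyuuuuuusy

S ⇒ ASy   [S ::= A S y]
ASy ⇒ AAuSy   [A ::= A A u]
AAuSy ⇒ AAuAuSy   [A ::= A A u]
AAuAuSy ⇒ uAuAuSy   [A ::= u]
uAuAuSy ⇒ uAAuuAuSy   [A ::= A A u]
uAAuuAuSy ⇒ uSAAuuAuSy   [A ::= S A]
uSAAuuAuSy ⇒ uusSAAuuAuSy   [S ::= u s S]
uusSAAuuAuSy ⇒ uusASyAAuuAuSy   [S ::= A S y]
uusASyAAuuAuSy ⇒ uusuSyAAuuAuSy   [A ::= u]
uusuSyAAuuAuSy ⇒ uususyAAuuAuSy   [S ::= s]
uususyAAuuAuSy ⇒ uususyuAuuAuSy   [A ::= u]
uususyuAuuAuSy ⇒ uususyuuuuAuSy   [A ::= u]
uususyuuuuAuSy ⇒ uususyuuuuuuSy   [A ::= u]
uususyuuuuuuSy ⇒ uususyuuuuuusy   [S ::= s]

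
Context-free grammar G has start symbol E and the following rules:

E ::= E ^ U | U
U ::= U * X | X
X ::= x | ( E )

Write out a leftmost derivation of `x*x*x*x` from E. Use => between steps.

E=>U=>U*X=>U*X*X=>U*X*X*X=>X*X*X*X=>x*X*X*X=>x*x*X*X=>x*x*x*X=>x*x*x*x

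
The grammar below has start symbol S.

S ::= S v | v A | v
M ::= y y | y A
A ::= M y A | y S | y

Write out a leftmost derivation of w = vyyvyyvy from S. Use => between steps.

S=>vA=>vMyA=>vyAyA=>vyySyA=>vyyvyA=>vyyvyyS=>vyyvyyvA=>vyyvyyvy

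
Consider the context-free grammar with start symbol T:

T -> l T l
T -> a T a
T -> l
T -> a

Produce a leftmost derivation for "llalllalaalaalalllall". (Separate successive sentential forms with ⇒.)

T ⇒ lTl ⇒ llTll ⇒ llaTall ⇒ llalTlall ⇒ llallTllall ⇒ llalllTlllall ⇒ llalllaTalllall ⇒ llalllalTlalllall ⇒ llalllalaTalalllall ⇒ llalllalaaTaalalllall ⇒ llalllalaalaalalllall

T ⇒ lTl   [T -> l T l]
lTl ⇒ llTll   [T -> l T l]
llTll ⇒ llaTall   [T -> a T a]
llaTall ⇒ llalTlall   [T -> l T l]
llalTlall ⇒ llallTllall   [T -> l T l]
llallTllall ⇒ llalllTlllall   [T -> l T l]
llalllTlllall ⇒ llalllaTalllall   [T -> a T a]
llalllaTalllall ⇒ llalllalTlalllall   [T -> l T l]
llalllalTlalllall ⇒ llalllalaTalalllall   [T -> a T a]
llalllalaTalalllall ⇒ llalllalaaTaalalllall   [T -> a T a]
llalllalaaTaalalllall ⇒ llalllalaalaalalllall   [T -> l]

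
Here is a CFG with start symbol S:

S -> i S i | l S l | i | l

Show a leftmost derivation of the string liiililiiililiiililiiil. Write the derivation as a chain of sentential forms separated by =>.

S => lSl   [S -> l S l]
lSl => liSil   [S -> i S i]
liSil => liiSiil   [S -> i S i]
liiSiil => liiiSiiil   [S -> i S i]
liiiSiiil => liiilSliiil   [S -> l S l]
liiilSliiil => liiiliSiliiil   [S -> i S i]
liiiliSiliiil => liiililSliliiil   [S -> l S l]
liiililSliliiil => liiililiSililiiil   [S -> i S i]
liiililiSililiiil => liiililiiSiililiiil   [S -> i S i]
liiililiiSiililiiil => liiililiiiSiiililiiil   [S -> i S i]
liiililiiiSiiililiiil => liiililiiilSliiililiiil   [S -> l S l]
liiililiiilSliiililiiil => liiililiiililiiililiiil   [S -> i]

S => lSl => liSil => liiSiil => liiiSiiil => liiilSliiil => liiiliSiliiil => liiililSliliiil => liiililiSililiiil => liiililiiSiililiiil => liiililiiiSiiililiiil => liiililiiilSliiililiiil => liiililiiililiiililiiil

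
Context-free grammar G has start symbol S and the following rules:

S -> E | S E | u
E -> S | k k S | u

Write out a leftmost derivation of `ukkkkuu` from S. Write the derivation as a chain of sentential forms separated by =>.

S => SE => SEE => EEE => uEE => ukkSE => ukkEE => ukkkkSE => ukkkkuE => ukkkkuu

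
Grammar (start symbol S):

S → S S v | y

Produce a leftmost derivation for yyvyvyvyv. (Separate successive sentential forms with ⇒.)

S⇒SSv⇒SSvSv⇒SSvSvSv⇒SSvSvSvSv⇒ySvSvSvSv⇒yyvSvSvSv⇒yyvyvSvSv⇒yyvyvyvSv⇒yyvyvyvyv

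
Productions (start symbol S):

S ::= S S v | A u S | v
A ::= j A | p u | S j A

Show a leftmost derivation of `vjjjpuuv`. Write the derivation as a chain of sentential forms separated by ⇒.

S ⇒ AuS ⇒ SjAuS ⇒ vjAuS ⇒ vjjAuS ⇒ vjjjAuS ⇒ vjjjpuuS ⇒ vjjjpuuv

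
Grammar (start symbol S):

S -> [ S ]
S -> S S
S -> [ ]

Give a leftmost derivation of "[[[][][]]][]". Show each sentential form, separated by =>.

S => SS   [S -> S S]
SS => [S]S   [S -> [ S ]]
[S]S => [[S]]S   [S -> [ S ]]
[[S]]S => [[SS]]S   [S -> S S]
[[SS]]S => [[SSS]]S   [S -> S S]
[[SSS]]S => [[[]SS]]S   [S -> [ ]]
[[[]SS]]S => [[[][]S]]S   [S -> [ ]]
[[[][]S]]S => [[[][][]]]S   [S -> [ ]]
[[[][][]]]S => [[[][][]]][]   [S -> [ ]]

S => SS => [S]S => [[S]]S => [[SS]]S => [[SSS]]S => [[[]SS]]S => [[[][]S]]S => [[[][][]]]S => [[[][][]]][]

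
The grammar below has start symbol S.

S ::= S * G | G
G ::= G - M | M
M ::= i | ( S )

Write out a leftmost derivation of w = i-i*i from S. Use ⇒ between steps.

S ⇒ S*G   [S ::= S * G]
S*G ⇒ G*G   [S ::= G]
G*G ⇒ G-M*G   [G ::= G - M]
G-M*G ⇒ M-M*G   [G ::= M]
M-M*G ⇒ i-M*G   [M ::= i]
i-M*G ⇒ i-i*G   [M ::= i]
i-i*G ⇒ i-i*M   [G ::= M]
i-i*M ⇒ i-i*i   [M ::= i]

S⇒S*G⇒G*G⇒G-M*G⇒M-M*G⇒i-M*G⇒i-i*G⇒i-i*M⇒i-i*i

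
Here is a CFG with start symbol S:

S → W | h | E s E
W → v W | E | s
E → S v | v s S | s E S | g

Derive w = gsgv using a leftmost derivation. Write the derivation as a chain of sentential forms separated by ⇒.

S ⇒ W ⇒ E ⇒ Sv ⇒ EsEv ⇒ gsEv ⇒ gsgv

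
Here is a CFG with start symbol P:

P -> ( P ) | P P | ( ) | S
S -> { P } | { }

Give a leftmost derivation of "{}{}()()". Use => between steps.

P=>PP=>PPP=>PPPP=>SPPP=>{}PPP=>{}SPP=>{}{}PP=>{}{}()P=>{}{}()()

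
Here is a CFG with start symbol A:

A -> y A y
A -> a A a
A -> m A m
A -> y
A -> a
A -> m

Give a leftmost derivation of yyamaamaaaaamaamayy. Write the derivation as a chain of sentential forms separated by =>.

A => yAy   [A -> y A y]
yAy => yyAyy   [A -> y A y]
yyAyy => yyaAayy   [A -> a A a]
yyaAayy => yyamAmayy   [A -> m A m]
yyamAmayy => yyamaAamayy   [A -> a A a]
yyamaAamayy => yyamaaAaamayy   [A -> a A a]
yyamaaAaamayy => yyamaamAmaamayy   [A -> m A m]
yyamaamAmaamayy => yyamaamaAamaamayy   [A -> a A a]
yyamaamaAamaamayy => yyamaamaaAaamaamayy   [A -> a A a]
yyamaamaaAaamaamayy => yyamaamaaaaamaamayy   [A -> a]

A => yAy => yyAyy => yyaAayy => yyamAmayy => yyamaAamayy => yyamaaAaamayy => yyamaamAmaamayy => yyamaamaAamaamayy => yyamaamaaAaamaamayy => yyamaamaaaaamaamayy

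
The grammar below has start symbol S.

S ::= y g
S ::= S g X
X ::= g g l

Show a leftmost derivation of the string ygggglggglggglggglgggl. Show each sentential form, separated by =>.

S => SgX   [S ::= S g X]
SgX => SgXgX   [S ::= S g X]
SgXgX => SgXgXgX   [S ::= S g X]
SgXgXgX => SgXgXgXgX   [S ::= S g X]
SgXgXgXgX => SgXgXgXgXgX   [S ::= S g X]
SgXgXgXgXgX => yggXgXgXgXgX   [S ::= y g]
yggXgXgXgXgX => ygggglgXgXgXgX   [X ::= g g l]
ygggglgXgXgXgX => ygggglggglgXgXgX   [X ::= g g l]
ygggglggglgXgXgX => ygggglggglggglgXgX   [X ::= g g l]
ygggglggglggglgXgX => ygggglggglggglggglgX   [X ::= g g l]
ygggglggglggglggglgX => ygggglggglggglggglgggl   [X ::= g g l]

S => SgX => SgXgX => SgXgXgX => SgXgXgXgX => SgXgXgXgXgX => yggXgXgXgXgX => ygggglgXgXgXgX => ygggglggglgXgXgX => ygggglggglggglgXgX => ygggglggglggglggglgX => ygggglggglggglggglgggl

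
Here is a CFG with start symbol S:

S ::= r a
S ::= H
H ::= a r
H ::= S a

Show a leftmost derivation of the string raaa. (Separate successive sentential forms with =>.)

S=>H=>Sa=>Ha=>Saa=>raaa

S => H   [S ::= H]
H => Sa   [H ::= S a]
Sa => Ha   [S ::= H]
Ha => Saa   [H ::= S a]
Saa => raaa   [S ::= r a]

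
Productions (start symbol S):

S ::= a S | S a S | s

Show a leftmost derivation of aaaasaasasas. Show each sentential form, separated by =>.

S => aS => aaS => aaaS => aaaaS => aaaaSaS => aaaasaS => aaaasaSaS => aaaasaaSaS => aaaasaasaS => aaaasaasaSaS => aaaasaasasaS => aaaasaasasas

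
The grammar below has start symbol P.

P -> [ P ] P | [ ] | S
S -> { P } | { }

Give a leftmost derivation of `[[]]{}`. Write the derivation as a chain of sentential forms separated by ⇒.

P ⇒ [P]P   [P -> [ P ] P]
[P]P ⇒ [[]]P   [P -> [ ]]
[[]]P ⇒ [[]]S   [P -> S]
[[]]S ⇒ [[]]{}   [S -> { }]

P⇒[P]P⇒[[]]P⇒[[]]S⇒[[]]{}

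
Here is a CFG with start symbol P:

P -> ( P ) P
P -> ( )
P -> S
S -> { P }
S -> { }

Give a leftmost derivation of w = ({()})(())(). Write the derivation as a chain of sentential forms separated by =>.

P=>(P)P=>(S)P=>({P})P=>({()})P=>({()})(P)P=>({()})(())P=>({()})(())()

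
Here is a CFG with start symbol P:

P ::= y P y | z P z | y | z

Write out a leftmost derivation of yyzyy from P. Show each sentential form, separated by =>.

P => yPy   [P ::= y P y]
yPy => yyPyy   [P ::= y P y]
yyPyy => yyzyy   [P ::= z]

P => yPy => yyPyy => yyzyy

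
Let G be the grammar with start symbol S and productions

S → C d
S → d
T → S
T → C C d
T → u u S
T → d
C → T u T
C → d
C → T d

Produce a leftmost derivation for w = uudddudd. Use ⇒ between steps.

S ⇒ Cd ⇒ TuTd ⇒ SuTd ⇒ CduTd ⇒ TdduTd ⇒ uuSdduTd ⇒ uuddduTd ⇒ uudddudd

S ⇒ Cd   [S → C d]
Cd ⇒ TuTd   [C → T u T]
TuTd ⇒ SuTd   [T → S]
SuTd ⇒ CduTd   [S → C d]
CduTd ⇒ TdduTd   [C → T d]
TdduTd ⇒ uuSdduTd   [T → u u S]
uuSdduTd ⇒ uuddduTd   [S → d]
uuddduTd ⇒ uudddudd   [T → d]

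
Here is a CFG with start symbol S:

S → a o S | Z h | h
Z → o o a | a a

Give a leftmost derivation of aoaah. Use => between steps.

S=>aoS=>aoZh=>aoaah

S => aoS   [S → a o S]
aoS => aoZh   [S → Z h]
aoZh => aoaah   [Z → a a]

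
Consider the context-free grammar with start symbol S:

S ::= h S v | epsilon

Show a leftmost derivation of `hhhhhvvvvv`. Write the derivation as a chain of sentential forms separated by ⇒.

S⇒hSv⇒hhSvv⇒hhhSvvv⇒hhhhSvvvv⇒hhhhhSvvvvv⇒hhhhhvvvvv

S ⇒ hSv   [S ::= h S v]
hSv ⇒ hhSvv   [S ::= h S v]
hhSvv ⇒ hhhSvvv   [S ::= h S v]
hhhSvvv ⇒ hhhhSvvvv   [S ::= h S v]
hhhhSvvvv ⇒ hhhhhSvvvvv   [S ::= h S v]
hhhhhSvvvvv ⇒ hhhhhvvvvv   [S ::= epsilon]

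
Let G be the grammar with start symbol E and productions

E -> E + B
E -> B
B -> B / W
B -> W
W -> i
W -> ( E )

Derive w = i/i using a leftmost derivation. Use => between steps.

E => B => B/W => W/W => i/W => i/i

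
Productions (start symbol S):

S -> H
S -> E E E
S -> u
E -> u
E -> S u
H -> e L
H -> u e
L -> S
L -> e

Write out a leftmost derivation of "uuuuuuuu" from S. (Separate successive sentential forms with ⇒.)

S ⇒ EEE ⇒ SuEE ⇒ uuEE ⇒ uuSuE ⇒ uuEEEuE ⇒ uuSuEEuE ⇒ uuuuEEuE ⇒ uuuuuEuE ⇒ uuuuuuuE ⇒ uuuuuuuu

S ⇒ EEE   [S -> E E E]
EEE ⇒ SuEE   [E -> S u]
SuEE ⇒ uuEE   [S -> u]
uuEE ⇒ uuSuE   [E -> S u]
uuSuE ⇒ uuEEEuE   [S -> E E E]
uuEEEuE ⇒ uuSuEEuE   [E -> S u]
uuSuEEuE ⇒ uuuuEEuE   [S -> u]
uuuuEEuE ⇒ uuuuuEuE   [E -> u]
uuuuuEuE ⇒ uuuuuuuE   [E -> u]
uuuuuuuE ⇒ uuuuuuuu   [E -> u]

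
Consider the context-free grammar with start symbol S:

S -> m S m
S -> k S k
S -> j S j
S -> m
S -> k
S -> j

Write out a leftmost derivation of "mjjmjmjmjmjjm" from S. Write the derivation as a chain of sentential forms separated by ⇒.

S ⇒ mSm   [S -> m S m]
mSm ⇒ mjSjm   [S -> j S j]
mjSjm ⇒ mjjSjjm   [S -> j S j]
mjjSjjm ⇒ mjjmSmjjm   [S -> m S m]
mjjmSmjjm ⇒ mjjmjSjmjjm   [S -> j S j]
mjjmjSjmjjm ⇒ mjjmjmSmjmjjm   [S -> m S m]
mjjmjmSmjmjjm ⇒ mjjmjmjmjmjjm   [S -> j]

S⇒mSm⇒mjSjm⇒mjjSjjm⇒mjjmSmjjm⇒mjjmjSjmjjm⇒mjjmjmSmjmjjm⇒mjjmjmjmjmjjm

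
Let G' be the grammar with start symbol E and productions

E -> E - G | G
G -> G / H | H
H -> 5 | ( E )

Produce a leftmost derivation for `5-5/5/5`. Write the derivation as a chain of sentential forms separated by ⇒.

E ⇒ E-G   [E -> E - G]
E-G ⇒ G-G   [E -> G]
G-G ⇒ H-G   [G -> H]
H-G ⇒ 5-G   [H -> 5]
5-G ⇒ 5-G/H   [G -> G / H]
5-G/H ⇒ 5-G/H/H   [G -> G / H]
5-G/H/H ⇒ 5-H/H/H   [G -> H]
5-H/H/H ⇒ 5-5/H/H   [H -> 5]
5-5/H/H ⇒ 5-5/5/H   [H -> 5]
5-5/5/H ⇒ 5-5/5/5   [H -> 5]

E ⇒ E-G ⇒ G-G ⇒ H-G ⇒ 5-G ⇒ 5-G/H ⇒ 5-G/H/H ⇒ 5-H/H/H ⇒ 5-5/H/H ⇒ 5-5/5/H ⇒ 5-5/5/5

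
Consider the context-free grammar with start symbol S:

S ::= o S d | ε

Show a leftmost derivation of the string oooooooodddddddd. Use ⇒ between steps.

S ⇒ oSd ⇒ ooSdd ⇒ oooSddd ⇒ ooooSdddd ⇒ oooooSddddd ⇒ ooooooSdddddd ⇒ oooooooSddddddd ⇒ ooooooooSdddddddd ⇒ oooooooodddddddd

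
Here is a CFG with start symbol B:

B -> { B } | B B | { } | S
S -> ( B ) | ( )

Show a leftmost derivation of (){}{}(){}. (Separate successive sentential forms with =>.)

B => BB => SB => ()B => ()BB => ()BBB => ()BBBB => (){}BBB => (){}{}BB => (){}{}SB => (){}{}()B => (){}{}(){}

B => BB   [B -> B B]
BB => SB   [B -> S]
SB => ()B   [S -> ( )]
()B => ()BB   [B -> B B]
()BB => ()BBB   [B -> B B]
()BBB => ()BBBB   [B -> B B]
()BBBB => (){}BBB   [B -> { }]
(){}BBB => (){}{}BB   [B -> { }]
(){}{}BB => (){}{}SB   [B -> S]
(){}{}SB => (){}{}()B   [S -> ( )]
(){}{}()B => (){}{}(){}   [B -> { }]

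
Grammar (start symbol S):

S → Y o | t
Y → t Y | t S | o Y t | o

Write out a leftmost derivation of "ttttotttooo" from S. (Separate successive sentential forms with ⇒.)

S ⇒ Yo ⇒ tYo ⇒ ttSo ⇒ ttYoo ⇒ tttYoo ⇒ ttttSoo ⇒ ttttYooo ⇒ ttttoYtooo ⇒ ttttotStooo ⇒ ttttotttooo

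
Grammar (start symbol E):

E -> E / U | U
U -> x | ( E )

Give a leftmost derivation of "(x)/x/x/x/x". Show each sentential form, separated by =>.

E => E/U   [E -> E / U]
E/U => E/U/U   [E -> E / U]
E/U/U => E/U/U/U   [E -> E / U]
E/U/U/U => E/U/U/U/U   [E -> E / U]
E/U/U/U/U => U/U/U/U/U   [E -> U]
U/U/U/U/U => (E)/U/U/U/U   [U -> ( E )]
(E)/U/U/U/U => (U)/U/U/U/U   [E -> U]
(U)/U/U/U/U => (x)/U/U/U/U   [U -> x]
(x)/U/U/U/U => (x)/x/U/U/U   [U -> x]
(x)/x/U/U/U => (x)/x/x/U/U   [U -> x]
(x)/x/x/U/U => (x)/x/x/x/U   [U -> x]
(x)/x/x/x/U => (x)/x/x/x/x   [U -> x]

E=>E/U=>E/U/U=>E/U/U/U=>E/U/U/U/U=>U/U/U/U/U=>(E)/U/U/U/U=>(U)/U/U/U/U=>(x)/U/U/U/U=>(x)/x/U/U/U=>(x)/x/x/U/U=>(x)/x/x/x/U=>(x)/x/x/x/x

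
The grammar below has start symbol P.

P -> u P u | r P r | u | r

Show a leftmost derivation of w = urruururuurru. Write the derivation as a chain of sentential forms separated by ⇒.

P ⇒ uPu   [P -> u P u]
uPu ⇒ urPru   [P -> r P r]
urPru ⇒ urrPrru   [P -> r P r]
urrPrru ⇒ urruPurru   [P -> u P u]
urruPurru ⇒ urruuPuurru   [P -> u P u]
urruuPuurru ⇒ urruurPruurru   [P -> r P r]
urruurPruurru ⇒ urruururuurru   [P -> u]

P⇒uPu⇒urPru⇒urrPrru⇒urruPurru⇒urruuPuurru⇒urruurPruurru⇒urruururuurru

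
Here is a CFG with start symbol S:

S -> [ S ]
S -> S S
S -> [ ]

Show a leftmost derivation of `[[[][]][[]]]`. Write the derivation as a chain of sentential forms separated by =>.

S => [S]   [S -> [ S ]]
[S] => [SS]   [S -> S S]
[SS] => [[S]S]   [S -> [ S ]]
[[S]S] => [[SS]S]   [S -> S S]
[[SS]S] => [[[]S]S]   [S -> [ ]]
[[[]S]S] => [[[][]]S]   [S -> [ ]]
[[[][]]S] => [[[][]][S]]   [S -> [ S ]]
[[[][]][S]] => [[[][]][[]]]   [S -> [ ]]

S=>[S]=>[SS]=>[[S]S]=>[[SS]S]=>[[[]S]S]=>[[[][]]S]=>[[[][]][S]]=>[[[][]][[]]]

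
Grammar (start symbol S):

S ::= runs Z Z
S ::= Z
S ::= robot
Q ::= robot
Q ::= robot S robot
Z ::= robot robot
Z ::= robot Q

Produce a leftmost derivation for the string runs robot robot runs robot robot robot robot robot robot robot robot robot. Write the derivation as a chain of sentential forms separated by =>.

S => runs Z Z => runs robot Q Z => runs robot robot S robot Z => runs robot robot runs Z Z robot Z => runs robot robot runs robot Q Z robot Z => runs robot robot runs robot robot S robot Z robot Z => runs robot robot runs robot robot robot robot Z robot Z => runs robot robot runs robot robot robot robot robot robot robot Z => runs robot robot runs robot robot robot robot robot robot robot robot Q => runs robot robot runs robot robot robot robot robot robot robot robot robot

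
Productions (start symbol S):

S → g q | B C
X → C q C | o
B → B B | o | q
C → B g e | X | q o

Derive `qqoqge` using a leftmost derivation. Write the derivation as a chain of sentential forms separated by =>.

S=>BC=>qC=>qBge=>qBBge=>qBBBge=>qqBBge=>qqoBge=>qqoqge

S => BC   [S → B C]
BC => qC   [B → q]
qC => qBge   [C → B g e]
qBge => qBBge   [B → B B]
qBBge => qBBBge   [B → B B]
qBBBge => qqBBge   [B → q]
qqBBge => qqoBge   [B → o]
qqoBge => qqoqge   [B → q]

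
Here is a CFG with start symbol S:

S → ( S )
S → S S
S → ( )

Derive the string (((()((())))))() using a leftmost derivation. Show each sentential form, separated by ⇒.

S⇒SS⇒(S)S⇒((S))S⇒(((S)))S⇒(((SS)))S⇒(((()S)))S⇒(((()(S))))S⇒(((()((S)))))S⇒(((()((())))))S⇒(((()((())))))()

S ⇒ SS   [S → S S]
SS ⇒ (S)S   [S → ( S )]
(S)S ⇒ ((S))S   [S → ( S )]
((S))S ⇒ (((S)))S   [S → ( S )]
(((S)))S ⇒ (((SS)))S   [S → S S]
(((SS)))S ⇒ (((()S)))S   [S → ( )]
(((()S)))S ⇒ (((()(S))))S   [S → ( S )]
(((()(S))))S ⇒ (((()((S)))))S   [S → ( S )]
(((()((S)))))S ⇒ (((()((())))))S   [S → ( )]
(((()((())))))S ⇒ (((()((())))))()   [S → ( )]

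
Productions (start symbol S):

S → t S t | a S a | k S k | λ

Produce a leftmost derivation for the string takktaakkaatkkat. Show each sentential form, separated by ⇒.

S ⇒ tSt ⇒ taSat ⇒ takSkat ⇒ takkSkkat ⇒ takktStkkat ⇒ takktaSatkkat ⇒ takktaaSaatkkat ⇒ takktaakSkaatkkat ⇒ takktaakkaatkkat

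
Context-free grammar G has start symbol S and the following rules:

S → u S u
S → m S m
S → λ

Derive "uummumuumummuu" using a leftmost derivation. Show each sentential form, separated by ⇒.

S ⇒ uSu   [S → u S u]
uSu ⇒ uuSuu   [S → u S u]
uuSuu ⇒ uumSmuu   [S → m S m]
uumSmuu ⇒ uummSmmuu   [S → m S m]
uummSmmuu ⇒ uummuSummuu   [S → u S u]
uummuSummuu ⇒ uummumSmummuu   [S → m S m]
uummumSmummuu ⇒ uummumuSumummuu   [S → u S u]
uummumuSumummuu ⇒ uummumuumummuu   [S → λ]

S⇒uSu⇒uuSuu⇒uumSmuu⇒uummSmmuu⇒uummuSummuu⇒uummumSmummuu⇒uummumuSumummuu⇒uummumuumummuu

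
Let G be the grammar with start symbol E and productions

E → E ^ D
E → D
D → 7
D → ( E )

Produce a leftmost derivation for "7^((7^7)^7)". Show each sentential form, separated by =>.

E => E^D   [E → E ^ D]
E^D => D^D   [E → D]
D^D => 7^D   [D → 7]
7^D => 7^(E)   [D → ( E )]
7^(E) => 7^(E^D)   [E → E ^ D]
7^(E^D) => 7^(D^D)   [E → D]
7^(D^D) => 7^((E)^D)   [D → ( E )]
7^((E)^D) => 7^((E^D)^D)   [E → E ^ D]
7^((E^D)^D) => 7^((D^D)^D)   [E → D]
7^((D^D)^D) => 7^((7^D)^D)   [D → 7]
7^((7^D)^D) => 7^((7^7)^D)   [D → 7]
7^((7^7)^D) => 7^((7^7)^7)   [D → 7]

E=>E^D=>D^D=>7^D=>7^(E)=>7^(E^D)=>7^(D^D)=>7^((E)^D)=>7^((E^D)^D)=>7^((D^D)^D)=>7^((7^D)^D)=>7^((7^7)^D)=>7^((7^7)^7)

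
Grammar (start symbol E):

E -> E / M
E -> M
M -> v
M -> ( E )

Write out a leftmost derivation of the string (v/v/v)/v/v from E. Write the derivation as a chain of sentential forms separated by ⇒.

E⇒E/M⇒E/M/M⇒M/M/M⇒(E)/M/M⇒(E/M)/M/M⇒(E/M/M)/M/M⇒(M/M/M)/M/M⇒(v/M/M)/M/M⇒(v/v/M)/M/M⇒(v/v/v)/M/M⇒(v/v/v)/v/M⇒(v/v/v)/v/v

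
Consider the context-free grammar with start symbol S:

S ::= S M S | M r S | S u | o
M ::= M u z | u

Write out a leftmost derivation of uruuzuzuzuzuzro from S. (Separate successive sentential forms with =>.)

S => MrS => urS => urMrS => urMuzrS => urMuzuzrS => urMuzuzuzrS => urMuzuzuzuzrS => urMuzuzuzuzuzrS => uruuzuzuzuzuzrS => uruuzuzuzuzuzro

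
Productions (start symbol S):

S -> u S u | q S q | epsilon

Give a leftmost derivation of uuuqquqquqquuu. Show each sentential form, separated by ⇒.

S ⇒ uSu   [S -> u S u]
uSu ⇒ uuSuu   [S -> u S u]
uuSuu ⇒ uuuSuuu   [S -> u S u]
uuuSuuu ⇒ uuuqSquuu   [S -> q S q]
uuuqSquuu ⇒ uuuqqSqquuu   [S -> q S q]
uuuqqSqquuu ⇒ uuuqquSuqquuu   [S -> u S u]
uuuqquSuqquuu ⇒ uuuqquqSquqquuu   [S -> q S q]
uuuqquqSquqquuu ⇒ uuuqquqquqquuu   [S -> epsilon]

S ⇒ uSu ⇒ uuSuu ⇒ uuuSuuu ⇒ uuuqSquuu ⇒ uuuqqSqquuu ⇒ uuuqquSuqquuu ⇒ uuuqquqSquqquuu ⇒ uuuqquqquqquuu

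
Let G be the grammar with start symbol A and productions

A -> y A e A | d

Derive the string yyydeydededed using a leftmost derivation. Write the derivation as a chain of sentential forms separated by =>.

A => yAeA   [A -> y A e A]
yAeA => yyAeAeA   [A -> y A e A]
yyAeAeA => yyyAeAeAeA   [A -> y A e A]
yyyAeAeAeA => yyydeAeAeA   [A -> d]
yyydeAeAeA => yyydeyAeAeAeA   [A -> y A e A]
yyydeyAeAeAeA => yyydeydeAeAeA   [A -> d]
yyydeydeAeAeA => yyydeydedeAeA   [A -> d]
yyydeydedeAeA => yyydeydededeA   [A -> d]
yyydeydededeA => yyydeydededed   [A -> d]

A => yAeA => yyAeAeA => yyyAeAeAeA => yyydeAeAeA => yyydeyAeAeAeA => yyydeydeAeAeA => yyydeydedeAeA => yyydeydededeA => yyydeydededed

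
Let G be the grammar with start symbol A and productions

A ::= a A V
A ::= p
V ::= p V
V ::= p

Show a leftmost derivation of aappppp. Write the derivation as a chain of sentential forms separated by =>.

A => aAV   [A ::= a A V]
aAV => aaAVV   [A ::= a A V]
aaAVV => aapVV   [A ::= p]
aapVV => aappVV   [V ::= p V]
aappVV => aapppVV   [V ::= p V]
aapppVV => aappppV   [V ::= p]
aappppV => aappppp   [V ::= p]

A => aAV => aaAVV => aapVV => aappVV => aapppVV => aappppV => aappppp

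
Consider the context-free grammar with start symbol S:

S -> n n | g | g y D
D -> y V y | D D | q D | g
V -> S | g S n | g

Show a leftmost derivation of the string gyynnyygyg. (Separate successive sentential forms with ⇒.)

S ⇒ gyD   [S -> g y D]
gyD ⇒ gyDD   [D -> D D]
gyDD ⇒ gyDDD   [D -> D D]
gyDDD ⇒ gyyVyDD   [D -> y V y]
gyyVyDD ⇒ gyySyDD   [V -> S]
gyySyDD ⇒ gyynnyDD   [S -> n n]
gyynnyDD ⇒ gyynnyyVyD   [D -> y V y]
gyynnyyVyD ⇒ gyynnyygyD   [V -> g]
gyynnyygyD ⇒ gyynnyygyg   [D -> g]

S⇒gyD⇒gyDD⇒gyDDD⇒gyyVyDD⇒gyySyDD⇒gyynnyDD⇒gyynnyyVyD⇒gyynnyygyD⇒gyynnyygyg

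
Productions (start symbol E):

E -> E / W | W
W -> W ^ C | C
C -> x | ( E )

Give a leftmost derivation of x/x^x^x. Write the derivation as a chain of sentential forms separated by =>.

E => E/W => W/W => C/W => x/W => x/W^C => x/W^C^C => x/C^C^C => x/x^C^C => x/x^x^C => x/x^x^x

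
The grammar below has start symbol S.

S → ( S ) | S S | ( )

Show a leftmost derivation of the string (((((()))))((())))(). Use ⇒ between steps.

S ⇒ SS ⇒ (S)S ⇒ (SS)S ⇒ ((S)S)S ⇒ (((S))S)S ⇒ ((((S)))S)S ⇒ (((((S))))S)S ⇒ (((((()))))S)S ⇒ (((((()))))(S))S ⇒ (((((()))))((S)))S ⇒ (((((()))))((())))S ⇒ (((((()))))((())))()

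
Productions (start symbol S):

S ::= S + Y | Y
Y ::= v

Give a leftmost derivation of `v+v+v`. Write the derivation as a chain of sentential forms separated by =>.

S => S+Y   [S ::= S + Y]
S+Y => S+Y+Y   [S ::= S + Y]
S+Y+Y => Y+Y+Y   [S ::= Y]
Y+Y+Y => v+Y+Y   [Y ::= v]
v+Y+Y => v+v+Y   [Y ::= v]
v+v+Y => v+v+v   [Y ::= v]

S => S+Y => S+Y+Y => Y+Y+Y => v+Y+Y => v+v+Y => v+v+v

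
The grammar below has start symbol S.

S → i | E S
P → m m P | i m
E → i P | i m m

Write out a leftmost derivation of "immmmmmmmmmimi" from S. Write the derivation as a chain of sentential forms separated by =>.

S=>ES=>iPS=>immPS=>immmmPS=>immmmmmPS=>immmmmmmmPS=>immmmmmmmmmPS=>immmmmmmmmmimS=>immmmmmmmmmimi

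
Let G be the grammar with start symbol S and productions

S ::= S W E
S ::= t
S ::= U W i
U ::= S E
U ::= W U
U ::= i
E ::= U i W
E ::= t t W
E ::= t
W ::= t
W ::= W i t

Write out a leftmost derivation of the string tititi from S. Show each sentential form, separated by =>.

S=>UWi=>WUWi=>WitUWi=>titUWi=>titiWi=>tititi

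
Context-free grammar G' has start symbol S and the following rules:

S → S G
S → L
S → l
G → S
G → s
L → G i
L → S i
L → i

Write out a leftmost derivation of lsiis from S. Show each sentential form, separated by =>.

S => SG => LG => SiG => LiG => GiiG => SiiG => SGiiG => lGiiG => lsiiG => lsiis

S => SG   [S → S G]
SG => LG   [S → L]
LG => SiG   [L → S i]
SiG => LiG   [S → L]
LiG => GiiG   [L → G i]
GiiG => SiiG   [G → S]
SiiG => SGiiG   [S → S G]
SGiiG => lGiiG   [S → l]
lGiiG => lsiiG   [G → s]
lsiiG => lsiis   [G → s]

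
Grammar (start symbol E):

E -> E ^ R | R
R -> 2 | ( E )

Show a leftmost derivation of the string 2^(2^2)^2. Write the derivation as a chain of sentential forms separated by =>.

E => E^R => E^R^R => R^R^R => 2^R^R => 2^(E)^R => 2^(E^R)^R => 2^(R^R)^R => 2^(2^R)^R => 2^(2^2)^R => 2^(2^2)^2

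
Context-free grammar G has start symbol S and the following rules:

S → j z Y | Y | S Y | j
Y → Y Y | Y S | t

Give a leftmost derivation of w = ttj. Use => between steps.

S => Y => YS => YYS => tYS => ttS => ttj

S => Y   [S → Y]
Y => YS   [Y → Y S]
YS => YYS   [Y → Y Y]
YYS => tYS   [Y → t]
tYS => ttS   [Y → t]
ttS => ttj   [S → j]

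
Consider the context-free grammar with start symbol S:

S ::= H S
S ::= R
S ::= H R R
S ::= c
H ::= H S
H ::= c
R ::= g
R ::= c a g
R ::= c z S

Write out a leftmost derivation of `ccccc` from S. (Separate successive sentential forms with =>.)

S => HS   [S ::= H S]
HS => HSS   [H ::= H S]
HSS => HSSS   [H ::= H S]
HSSS => HSSSS   [H ::= H S]
HSSSS => cSSSS   [H ::= c]
cSSSS => ccSSS   [S ::= c]
ccSSS => cccSS   [S ::= c]
cccSS => ccccS   [S ::= c]
ccccS => ccccc   [S ::= c]

S => HS => HSS => HSSS => HSSSS => cSSSS => ccSSS => cccSS => ccccS => ccccc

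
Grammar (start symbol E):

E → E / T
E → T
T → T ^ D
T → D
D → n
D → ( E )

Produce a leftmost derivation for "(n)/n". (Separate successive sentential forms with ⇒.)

E ⇒ E/T   [E → E / T]
E/T ⇒ T/T   [E → T]
T/T ⇒ D/T   [T → D]
D/T ⇒ (E)/T   [D → ( E )]
(E)/T ⇒ (T)/T   [E → T]
(T)/T ⇒ (D)/T   [T → D]
(D)/T ⇒ (n)/T   [D → n]
(n)/T ⇒ (n)/D   [T → D]
(n)/D ⇒ (n)/n   [D → n]

E ⇒ E/T ⇒ T/T ⇒ D/T ⇒ (E)/T ⇒ (T)/T ⇒ (D)/T ⇒ (n)/T ⇒ (n)/D ⇒ (n)/n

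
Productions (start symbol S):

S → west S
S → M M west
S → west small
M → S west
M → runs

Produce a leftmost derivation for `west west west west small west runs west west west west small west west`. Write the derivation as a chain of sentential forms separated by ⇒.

S ⇒ west S ⇒ west west S ⇒ west west M M west ⇒ west west S west M west ⇒ west west west S west M west ⇒ west west west M M west west M west ⇒ west west west S west M west west M west ⇒ west west west west small west M west west M west ⇒ west west west west small west runs west west M west ⇒ west west west west small west runs west west S west west ⇒ west west west west small west runs west west west S west west ⇒ west west west west small west runs west west west west small west west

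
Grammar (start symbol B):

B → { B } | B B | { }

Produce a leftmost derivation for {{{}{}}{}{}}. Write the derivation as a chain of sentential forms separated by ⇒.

B ⇒ {B}   [B → { B }]
{B} ⇒ {BB}   [B → B B]
{BB} ⇒ {{B}B}   [B → { B }]
{{B}B} ⇒ {{BB}B}   [B → B B]
{{BB}B} ⇒ {{{}B}B}   [B → { }]
{{{}B}B} ⇒ {{{}{}}B}   [B → { }]
{{{}{}}B} ⇒ {{{}{}}BB}   [B → B B]
{{{}{}}BB} ⇒ {{{}{}}{}B}   [B → { }]
{{{}{}}{}B} ⇒ {{{}{}}{}{}}   [B → { }]

B ⇒ {B} ⇒ {BB} ⇒ {{B}B} ⇒ {{BB}B} ⇒ {{{}B}B} ⇒ {{{}{}}B} ⇒ {{{}{}}BB} ⇒ {{{}{}}{}B} ⇒ {{{}{}}{}{}}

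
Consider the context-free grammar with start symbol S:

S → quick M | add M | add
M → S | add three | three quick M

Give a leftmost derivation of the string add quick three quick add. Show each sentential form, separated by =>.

S => add M => add S => add quick M => add quick three quick M => add quick three quick S => add quick three quick add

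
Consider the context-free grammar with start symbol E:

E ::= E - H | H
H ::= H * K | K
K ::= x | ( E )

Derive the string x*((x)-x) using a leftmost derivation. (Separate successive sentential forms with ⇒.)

E ⇒ H   [E ::= H]
H ⇒ H*K   [H ::= H * K]
H*K ⇒ K*K   [H ::= K]
K*K ⇒ x*K   [K ::= x]
x*K ⇒ x*(E)   [K ::= ( E )]
x*(E) ⇒ x*(E-H)   [E ::= E - H]
x*(E-H) ⇒ x*(H-H)   [E ::= H]
x*(H-H) ⇒ x*(K-H)   [H ::= K]
x*(K-H) ⇒ x*((E)-H)   [K ::= ( E )]
x*((E)-H) ⇒ x*((H)-H)   [E ::= H]
x*((H)-H) ⇒ x*((K)-H)   [H ::= K]
x*((K)-H) ⇒ x*((x)-H)   [K ::= x]
x*((x)-H) ⇒ x*((x)-K)   [H ::= K]
x*((x)-K) ⇒ x*((x)-x)   [K ::= x]

E ⇒ H ⇒ H*K ⇒ K*K ⇒ x*K ⇒ x*(E) ⇒ x*(E-H) ⇒ x*(H-H) ⇒ x*(K-H) ⇒ x*((E)-H) ⇒ x*((H)-H) ⇒ x*((K)-H) ⇒ x*((x)-H) ⇒ x*((x)-K) ⇒ x*((x)-x)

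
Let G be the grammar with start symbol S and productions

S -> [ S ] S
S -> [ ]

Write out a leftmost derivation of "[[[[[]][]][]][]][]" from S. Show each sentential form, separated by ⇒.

S ⇒ [S]S   [S -> [ S ] S]
[S]S ⇒ [[S]S]S   [S -> [ S ] S]
[[S]S]S ⇒ [[[S]S]S]S   [S -> [ S ] S]
[[[S]S]S]S ⇒ [[[[S]S]S]S]S   [S -> [ S ] S]
[[[[S]S]S]S]S ⇒ [[[[[]]S]S]S]S   [S -> [ ]]
[[[[[]]S]S]S]S ⇒ [[[[[]][]]S]S]S   [S -> [ ]]
[[[[[]][]]S]S]S ⇒ [[[[[]][]][]]S]S   [S -> [ ]]
[[[[[]][]][]]S]S ⇒ [[[[[]][]][]][]]S   [S -> [ ]]
[[[[[]][]][]][]]S ⇒ [[[[[]][]][]][]][]   [S -> [ ]]

S ⇒ [S]S ⇒ [[S]S]S ⇒ [[[S]S]S]S ⇒ [[[[S]S]S]S]S ⇒ [[[[[]]S]S]S]S ⇒ [[[[[]][]]S]S]S ⇒ [[[[[]][]][]]S]S ⇒ [[[[[]][]][]][]]S ⇒ [[[[[]][]][]][]][]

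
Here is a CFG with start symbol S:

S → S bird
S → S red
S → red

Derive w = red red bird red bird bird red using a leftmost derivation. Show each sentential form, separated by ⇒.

S ⇒ S red ⇒ S bird red ⇒ S bird bird red ⇒ S red bird bird red ⇒ S bird red bird bird red ⇒ S red bird red bird bird red ⇒ red red bird red bird bird red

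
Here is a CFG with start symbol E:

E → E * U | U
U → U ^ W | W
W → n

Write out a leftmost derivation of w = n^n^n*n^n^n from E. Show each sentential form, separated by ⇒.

E ⇒ E*U   [E → E * U]
E*U ⇒ U*U   [E → U]
U*U ⇒ U^W*U   [U → U ^ W]
U^W*U ⇒ U^W^W*U   [U → U ^ W]
U^W^W*U ⇒ W^W^W*U   [U → W]
W^W^W*U ⇒ n^W^W*U   [W → n]
n^W^W*U ⇒ n^n^W*U   [W → n]
n^n^W*U ⇒ n^n^n*U   [W → n]
n^n^n*U ⇒ n^n^n*U^W   [U → U ^ W]
n^n^n*U^W ⇒ n^n^n*U^W^W   [U → U ^ W]
n^n^n*U^W^W ⇒ n^n^n*W^W^W   [U → W]
n^n^n*W^W^W ⇒ n^n^n*n^W^W   [W → n]
n^n^n*n^W^W ⇒ n^n^n*n^n^W   [W → n]
n^n^n*n^n^W ⇒ n^n^n*n^n^n   [W → n]

E ⇒ E*U ⇒ U*U ⇒ U^W*U ⇒ U^W^W*U ⇒ W^W^W*U ⇒ n^W^W*U ⇒ n^n^W*U ⇒ n^n^n*U ⇒ n^n^n*U^W ⇒ n^n^n*U^W^W ⇒ n^n^n*W^W^W ⇒ n^n^n*n^W^W ⇒ n^n^n*n^n^W ⇒ n^n^n*n^n^n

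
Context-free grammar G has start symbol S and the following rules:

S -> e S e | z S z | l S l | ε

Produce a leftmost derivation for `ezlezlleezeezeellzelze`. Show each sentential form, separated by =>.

S=>eSe=>ezSze=>ezlSlze=>ezleSelze=>ezlezSzelze=>ezlezlSlzelze=>ezlezllSllzelze=>ezlezlleSellzelze=>ezlezlleeSeellzelze=>ezlezlleezSzeellzelze=>ezlezlleezeSezeellzelze=>ezlezlleezeezeellzelze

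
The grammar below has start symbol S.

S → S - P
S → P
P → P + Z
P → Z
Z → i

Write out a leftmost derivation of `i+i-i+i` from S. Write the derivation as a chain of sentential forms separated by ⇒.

S ⇒ S-P   [S → S - P]
S-P ⇒ P-P   [S → P]
P-P ⇒ P+Z-P   [P → P + Z]
P+Z-P ⇒ Z+Z-P   [P → Z]
Z+Z-P ⇒ i+Z-P   [Z → i]
i+Z-P ⇒ i+i-P   [Z → i]
i+i-P ⇒ i+i-P+Z   [P → P + Z]
i+i-P+Z ⇒ i+i-Z+Z   [P → Z]
i+i-Z+Z ⇒ i+i-i+Z   [Z → i]
i+i-i+Z ⇒ i+i-i+i   [Z → i]

S ⇒ S-P ⇒ P-P ⇒ P+Z-P ⇒ Z+Z-P ⇒ i+Z-P ⇒ i+i-P ⇒ i+i-P+Z ⇒ i+i-Z+Z ⇒ i+i-i+Z ⇒ i+i-i+i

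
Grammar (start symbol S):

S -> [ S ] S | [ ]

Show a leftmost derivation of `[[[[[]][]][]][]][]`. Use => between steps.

S => [S]S   [S -> [ S ] S]
[S]S => [[S]S]S   [S -> [ S ] S]
[[S]S]S => [[[S]S]S]S   [S -> [ S ] S]
[[[S]S]S]S => [[[[S]S]S]S]S   [S -> [ S ] S]
[[[[S]S]S]S]S => [[[[[]]S]S]S]S   [S -> [ ]]
[[[[[]]S]S]S]S => [[[[[]][]]S]S]S   [S -> [ ]]
[[[[[]][]]S]S]S => [[[[[]][]][]]S]S   [S -> [ ]]
[[[[[]][]][]]S]S => [[[[[]][]][]][]]S   [S -> [ ]]
[[[[[]][]][]][]]S => [[[[[]][]][]][]][]   [S -> [ ]]

S=>[S]S=>[[S]S]S=>[[[S]S]S]S=>[[[[S]S]S]S]S=>[[[[[]]S]S]S]S=>[[[[[]][]]S]S]S=>[[[[[]][]][]]S]S=>[[[[[]][]][]][]]S=>[[[[[]][]][]][]][]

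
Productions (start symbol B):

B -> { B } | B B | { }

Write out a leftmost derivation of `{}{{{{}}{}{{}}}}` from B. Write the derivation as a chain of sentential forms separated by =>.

B => BB => {}B => {}{B} => {}{{B}} => {}{{BB}} => {}{{BBB}} => {}{{{B}BB}} => {}{{{{}}BB}} => {}{{{{}}{}B}} => {}{{{{}}{}{B}}} => {}{{{{}}{}{{}}}}

B => BB   [B -> B B]
BB => {}B   [B -> { }]
{}B => {}{B}   [B -> { B }]
{}{B} => {}{{B}}   [B -> { B }]
{}{{B}} => {}{{BB}}   [B -> B B]
{}{{BB}} => {}{{BBB}}   [B -> B B]
{}{{BBB}} => {}{{{B}BB}}   [B -> { B }]
{}{{{B}BB}} => {}{{{{}}BB}}   [B -> { }]
{}{{{{}}BB}} => {}{{{{}}{}B}}   [B -> { }]
{}{{{{}}{}B}} => {}{{{{}}{}{B}}}   [B -> { B }]
{}{{{{}}{}{B}}} => {}{{{{}}{}{{}}}}   [B -> { }]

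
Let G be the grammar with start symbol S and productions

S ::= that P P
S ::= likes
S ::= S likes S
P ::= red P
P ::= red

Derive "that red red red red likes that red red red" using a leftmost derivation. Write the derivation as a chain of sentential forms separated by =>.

S => S likes S => that P P likes S => that red P likes S => that red red P likes S => that red red red P likes S => that red red red red likes S => that red red red red likes that P P => that red red red red likes that red P => that red red red red likes that red red P => that red red red red likes that red red red

S => S likes S   [S ::= S likes S]
S likes S => that P P likes S   [S ::= that P P]
that P P likes S => that red P likes S   [P ::= red]
that red P likes S => that red red P likes S   [P ::= red P]
that red red P likes S => that red red red P likes S   [P ::= red P]
that red red red P likes S => that red red red red likes S   [P ::= red]
that red red red red likes S => that red red red red likes that P P   [S ::= that P P]
that red red red red likes that P P => that red red red red likes that red P   [P ::= red]
that red red red red likes that red P => that red red red red likes that red red P   [P ::= red P]
that red red red red likes that red red P => that red red red red likes that red red red   [P ::= red]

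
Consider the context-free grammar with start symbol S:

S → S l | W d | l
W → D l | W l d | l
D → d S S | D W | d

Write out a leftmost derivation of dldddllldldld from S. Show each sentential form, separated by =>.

S => Wd => Dld => dSSld => dWdSld => dldSld => dldWdld => dldDldld => dldDWldld => dldDWWldld => dlddWWldld => dlddDlWldld => dldddlWldld => dldddlWldldld => dldddllldldld

S => Wd   [S → W d]
Wd => Dld   [W → D l]
Dld => dSSld   [D → d S S]
dSSld => dWdSld   [S → W d]
dWdSld => dldSld   [W → l]
dldSld => dldWdld   [S → W d]
dldWdld => dldDldld   [W → D l]
dldDldld => dldDWldld   [D → D W]
dldDWldld => dldDWWldld   [D → D W]
dldDWWldld => dlddWWldld   [D → d]
dlddWWldld => dlddDlWldld   [W → D l]
dlddDlWldld => dldddlWldld   [D → d]
dldddlWldld => dldddlWldldld   [W → W l d]
dldddlWldldld => dldddllldldld   [W → l]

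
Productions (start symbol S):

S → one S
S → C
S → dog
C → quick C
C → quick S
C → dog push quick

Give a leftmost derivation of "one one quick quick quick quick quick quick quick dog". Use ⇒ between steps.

S ⇒ one S   [S → one S]
one S ⇒ one one S   [S → one S]
one one S ⇒ one one C   [S → C]
one one C ⇒ one one quick C   [C → quick C]
one one quick C ⇒ one one quick quick C   [C → quick C]
one one quick quick C ⇒ one one quick quick quick C   [C → quick C]
one one quick quick quick C ⇒ one one quick quick quick quick S   [C → quick S]
one one quick quick quick quick S ⇒ one one quick quick quick quick C   [S → C]
one one quick quick quick quick C ⇒ one one quick quick quick quick quick C   [C → quick C]
one one quick quick quick quick quick C ⇒ one one quick quick quick quick quick quick C   [C → quick C]
one one quick quick quick quick quick quick C ⇒ one one quick quick quick quick quick quick quick S   [C → quick S]
one one quick quick quick quick quick quick quick S ⇒ one one quick quick quick quick quick quick quick dog   [S → dog]

S ⇒ one S ⇒ one one S ⇒ one one C ⇒ one one quick C ⇒ one one quick quick C ⇒ one one quick quick quick C ⇒ one one quick quick quick quick S ⇒ one one quick quick quick quick C ⇒ one one quick quick quick quick quick C ⇒ one one quick quick quick quick quick quick C ⇒ one one quick quick quick quick quick quick quick S ⇒ one one quick quick quick quick quick quick quick dog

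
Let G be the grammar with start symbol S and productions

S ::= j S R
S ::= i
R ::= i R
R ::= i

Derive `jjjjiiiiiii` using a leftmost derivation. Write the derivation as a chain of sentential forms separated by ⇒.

S ⇒ jSR   [S ::= j S R]
jSR ⇒ jjSRR   [S ::= j S R]
jjSRR ⇒ jjjSRRR   [S ::= j S R]
jjjSRRR ⇒ jjjjSRRRR   [S ::= j S R]
jjjjSRRRR ⇒ jjjjiRRRR   [S ::= i]
jjjjiRRRR ⇒ jjjjiiRRR   [R ::= i]
jjjjiiRRR ⇒ jjjjiiiRRR   [R ::= i R]
jjjjiiiRRR ⇒ jjjjiiiiRR   [R ::= i]
jjjjiiiiRR ⇒ jjjjiiiiiRR   [R ::= i R]
jjjjiiiiiRR ⇒ jjjjiiiiiiR   [R ::= i]
jjjjiiiiiiR ⇒ jjjjiiiiiii   [R ::= i]

S ⇒ jSR ⇒ jjSRR ⇒ jjjSRRR ⇒ jjjjSRRRR ⇒ jjjjiRRRR ⇒ jjjjiiRRR ⇒ jjjjiiiRRR ⇒ jjjjiiiiRR ⇒ jjjjiiiiiRR ⇒ jjjjiiiiiiR ⇒ jjjjiiiiiii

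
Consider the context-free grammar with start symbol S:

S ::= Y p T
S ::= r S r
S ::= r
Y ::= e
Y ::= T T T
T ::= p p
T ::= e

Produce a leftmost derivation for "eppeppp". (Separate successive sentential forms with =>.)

S => YpT => TTTpT => eTTpT => eppTpT => eppepT => eppeppp

S => YpT   [S ::= Y p T]
YpT => TTTpT   [Y ::= T T T]
TTTpT => eTTpT   [T ::= e]
eTTpT => eppTpT   [T ::= p p]
eppTpT => eppepT   [T ::= e]
eppepT => eppeppp   [T ::= p p]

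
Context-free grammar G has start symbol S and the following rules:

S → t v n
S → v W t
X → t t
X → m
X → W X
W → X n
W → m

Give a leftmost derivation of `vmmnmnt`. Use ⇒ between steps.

S ⇒ vWt ⇒ vXnt ⇒ vWXnt ⇒ vXnXnt ⇒ vWXnXnt ⇒ vmXnXnt ⇒ vmmnXnt ⇒ vmmnmnt

S ⇒ vWt   [S → v W t]
vWt ⇒ vXnt   [W → X n]
vXnt ⇒ vWXnt   [X → W X]
vWXnt ⇒ vXnXnt   [W → X n]
vXnXnt ⇒ vWXnXnt   [X → W X]
vWXnXnt ⇒ vmXnXnt   [W → m]
vmXnXnt ⇒ vmmnXnt   [X → m]
vmmnXnt ⇒ vmmnmnt   [X → m]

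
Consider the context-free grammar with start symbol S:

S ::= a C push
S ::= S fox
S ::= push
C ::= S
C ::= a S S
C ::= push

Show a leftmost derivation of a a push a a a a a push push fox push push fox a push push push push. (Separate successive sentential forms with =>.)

S => a C push   [S ::= a C push]
a C push => a a S S push   [C ::= a S S]
a a S S push => a a push S push   [S ::= push]
a a push S push => a a push a C push push   [S ::= a C push]
a a push a C push push => a a push a a S S push push   [C ::= a S S]
a a push a a S S push push => a a push a a S fox S push push   [S ::= S fox]
a a push a a S fox S push push => a a push a a a C push fox S push push   [S ::= a C push]
a a push a a a C push fox S push push => a a push a a a a S S push fox S push push   [C ::= a S S]
a a push a a a a S S push fox S push push => a a push a a a a S fox S push fox S push push   [S ::= S fox]
a a push a a a a S fox S push fox S push push => a a push a a a a a C push fox S push fox S push push   [S ::= a C push]
a a push a a a a a C push fox S push fox S push push => a a push a a a a a push push fox S push fox S push push   [C ::= push]
a a push a a a a a push push fox S push fox S push push => a a push a a a a a push push fox push push fox S push push   [S ::= push]
a a push a a a a a push push fox push push fox S push push => a a push a a a a a push push fox push push fox a C push push push   [S ::= a C push]
a a push a a a a a push push fox push push fox a C push push push => a a push a a a a a push push fox push push fox a push push push push   [C ::= push]

S => a C push => a a S S push => a a push S push => a a push a C push push => a a push a a S S push push => a a push a a S fox S push push => a a push a a a C push fox S push push => a a push a a a a S S push fox S push push => a a push a a a a S fox S push fox S push push => a a push a a a a a C push fox S push fox S push push => a a push a a a a a push push fox S push fox S push push => a a push a a a a a push push fox push push fox S push push => a a push a a a a a push push fox push push fox a C push push push => a a push a a a a a push push fox push push fox a push push push push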